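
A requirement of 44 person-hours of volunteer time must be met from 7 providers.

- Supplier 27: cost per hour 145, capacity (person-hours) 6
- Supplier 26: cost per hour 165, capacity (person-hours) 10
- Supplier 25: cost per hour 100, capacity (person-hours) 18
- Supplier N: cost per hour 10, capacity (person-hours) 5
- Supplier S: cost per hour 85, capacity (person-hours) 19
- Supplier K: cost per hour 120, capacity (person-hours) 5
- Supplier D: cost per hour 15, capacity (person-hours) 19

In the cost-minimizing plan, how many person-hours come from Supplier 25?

1

Cheapest first:
Supplier N at 10: take all 5 person-hours ; 39 still needed.
Supplier D at 15: take all 19 person-hours ; 20 still needed.
Take 19 from Supplier S at 85 ; need 1 more.
Supplier 25 (100): take the remaining 1 ; done.
Supplier K, Supplier 27, Supplier 26: unused.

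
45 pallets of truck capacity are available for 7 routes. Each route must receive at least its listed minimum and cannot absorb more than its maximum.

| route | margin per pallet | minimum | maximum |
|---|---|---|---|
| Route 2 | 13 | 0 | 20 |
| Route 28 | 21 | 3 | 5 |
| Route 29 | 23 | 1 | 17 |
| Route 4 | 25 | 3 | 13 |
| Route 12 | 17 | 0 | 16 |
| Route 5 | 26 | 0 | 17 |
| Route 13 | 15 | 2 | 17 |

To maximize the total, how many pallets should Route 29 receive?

Meeting every minimum uses 0+3+1+3+0+0+2 = 9 pallets, leaving 36.
Order the routes by margin per pallet: Route 5 26 > Route 4 25 > Route 29 23 > Route 28 21 > Route 12 17 > Route 13 15 > Route 2 13.
Route 5: +17 to 17 (cap) ; 19 left.
Route 4 takes 10 more to reach its cap of 13 ; 9 left.
Route 29: +9 (room for 16) → 10. Pool exhausted.

10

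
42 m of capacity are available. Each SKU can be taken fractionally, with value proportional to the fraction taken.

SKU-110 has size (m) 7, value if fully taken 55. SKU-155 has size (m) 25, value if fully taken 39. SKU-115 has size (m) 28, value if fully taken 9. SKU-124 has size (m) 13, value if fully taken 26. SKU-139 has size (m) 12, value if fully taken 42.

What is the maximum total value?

Sort by value density: SKU-110 55/7≈7.86, SKU-139 42/12≈3.5, SKU-124 26/13≈2, SKU-155 39/25≈1.56, SKU-115 9/28≈0.321.
SKU-110: take in full, 7 m for value 55 — 35 left.
All 12 m of SKU-139 fit (value 42) — 23 remain.
All 13 m of SKU-124 fit (value 26) — 10 remain.
10 m left: a 10/25 share of SKU-155 gives 39×10/25 = 15.6.
Total value = 138.6.

138.6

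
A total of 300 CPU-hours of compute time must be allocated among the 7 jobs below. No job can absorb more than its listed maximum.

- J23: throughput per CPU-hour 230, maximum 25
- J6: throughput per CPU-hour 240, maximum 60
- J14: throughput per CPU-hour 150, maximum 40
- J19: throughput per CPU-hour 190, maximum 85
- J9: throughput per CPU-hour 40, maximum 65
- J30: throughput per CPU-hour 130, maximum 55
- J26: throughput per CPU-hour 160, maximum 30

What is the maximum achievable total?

Order the jobs by throughput per CPU-hour: J6 240 > J23 230 > J19 190 > J26 160 > J14 150 > J30 130 > J9 40.
J6: +60 to 60 (cap) ; 240 left.
Give J23 25 to hit its cap of 25 ; 215 left.
J19: +85 to 85 (cap) ; 130 left.
J26: +30 to 30 (cap) ; 100 left.
Give J14 40 to hit its cap of 40 ; 60 left.
Give J30 55 to hit its cap of 55 ; 5 left.
J9: +5 (room for 65) → 5. Pool exhausted.
Total = 230×25 + 240×60 + 150×40 + 190×85 + 40×5 + 130×55 + 160×30 = 54450.

54450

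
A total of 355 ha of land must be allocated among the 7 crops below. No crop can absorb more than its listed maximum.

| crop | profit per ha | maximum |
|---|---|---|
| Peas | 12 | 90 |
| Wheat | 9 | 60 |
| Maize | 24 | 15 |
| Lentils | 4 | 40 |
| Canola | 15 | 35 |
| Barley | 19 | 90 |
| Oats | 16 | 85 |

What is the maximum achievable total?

5395

Order the crops by profit per ha: Maize 24 > Barley 19 > Oats 16 > Canola 15 > Peas 12 > Wheat 9 > Lentils 4.
Maize: +15 to 15 (cap) — 340 left.
Barley: +90 to 90 (cap) — 250 left.
Oats takes 85 to reach its cap of 85 — 165 left.
Give Canola 35 to hit its cap of 35 — 130 left.
Give Peas 90 to hit its cap of 90 — 40 left.
Wheat has room for 60 but only 40 remain, so it gets 40.
Total = 12×90 + 9×40 + 24×15 + 15×35 + 19×90 + 16×85 = 5395.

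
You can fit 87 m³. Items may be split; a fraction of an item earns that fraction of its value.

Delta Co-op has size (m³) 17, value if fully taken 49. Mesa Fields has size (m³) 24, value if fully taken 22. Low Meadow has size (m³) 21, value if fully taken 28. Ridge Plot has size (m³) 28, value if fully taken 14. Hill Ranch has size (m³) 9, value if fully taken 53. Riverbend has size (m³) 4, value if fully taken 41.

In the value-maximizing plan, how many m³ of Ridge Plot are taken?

12

Rank by value-to-size ratio: Riverbend 41/4≈10.2, Hill Ranch 53/9≈5.89, Delta Co-op 49/17≈2.88, Low Meadow 28/21≈1.33, Mesa Fields 22/24≈0.917, Ridge Plot 14/28≈0.5.
All 4 m³ of Riverbend fit (value 41) — 83 remain.
All 9 m³ of Hill Ranch fit (value 53) — 74 remain.
Take all of Delta Co-op (17 m³, value 49) — 57 m³ left.
All 21 m³ of Low Meadow fit (value 28) — 36 remain.
All 24 m³ of Mesa Fields fit (value 22) — 12 remain.
Only 12 m³ remain; take 12/28 of Ridge Plot for value 14×12/28 = 6.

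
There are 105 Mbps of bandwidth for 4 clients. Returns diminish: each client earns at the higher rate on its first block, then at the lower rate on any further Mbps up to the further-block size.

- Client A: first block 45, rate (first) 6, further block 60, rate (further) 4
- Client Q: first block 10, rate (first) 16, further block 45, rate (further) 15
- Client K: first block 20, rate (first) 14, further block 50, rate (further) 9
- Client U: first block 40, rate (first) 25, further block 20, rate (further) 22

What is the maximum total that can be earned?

2125

Treat each block as its own option and order by rate: Client U/T1 25 > Client U/T2 22 > Client Q/T1 16 > Client Q/T2 15 > Client K/T1 14 > Client K/T2 9 > Client A/T1 6 > Client A/T2 4.
Client U/T1 (25): +40 — 65 left.
Fill Client U T2 block (20 at 22) — 45 left.
Client Q/T1 (16): +10 — 35 left.
Client Q T2 at 15: only 35 left, fill 35.
Total = 25×40 + 22×20 + 16×10 + 15×35 = 2125.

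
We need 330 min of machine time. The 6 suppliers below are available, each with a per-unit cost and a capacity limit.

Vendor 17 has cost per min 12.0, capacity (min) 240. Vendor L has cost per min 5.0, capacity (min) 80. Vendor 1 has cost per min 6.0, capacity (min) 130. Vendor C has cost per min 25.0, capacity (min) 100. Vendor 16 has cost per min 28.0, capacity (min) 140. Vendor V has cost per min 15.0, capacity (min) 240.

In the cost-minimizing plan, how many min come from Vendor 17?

120

Fill from the cheapest supplier first.
Vendor L at 5.0: take all 80 min → 250 still needed.
Vendor 1 (6.0): use full 130 → 120 min to go.
Vendor 17 (12.0): take the remaining 120 → done.
Vendor V, Vendor C, Vendor 16: unused.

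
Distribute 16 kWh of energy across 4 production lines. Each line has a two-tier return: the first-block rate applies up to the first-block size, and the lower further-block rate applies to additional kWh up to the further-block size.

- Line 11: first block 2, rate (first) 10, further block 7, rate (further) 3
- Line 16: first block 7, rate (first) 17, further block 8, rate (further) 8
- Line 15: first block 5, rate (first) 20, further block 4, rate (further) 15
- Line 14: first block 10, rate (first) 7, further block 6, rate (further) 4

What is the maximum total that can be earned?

279

Order all 8 blocks by rate: Line 15/T1 20 > Line 16/T1 17 > Line 15/T2 15 > Line 11/T1 10 > Line 16/T2 8 > Line 14/T1 7 > Line 14/T2 4 > Line 11/T2 3.
Line 15/T1 (20): +5 ; 11 left.
Fill Line 16 T1 block (7 at 17) ; 4 left.
Line 15/T2 (15): +4 ; 0 left.
Total = 20×5 + 17×7 + 15×4 = 279.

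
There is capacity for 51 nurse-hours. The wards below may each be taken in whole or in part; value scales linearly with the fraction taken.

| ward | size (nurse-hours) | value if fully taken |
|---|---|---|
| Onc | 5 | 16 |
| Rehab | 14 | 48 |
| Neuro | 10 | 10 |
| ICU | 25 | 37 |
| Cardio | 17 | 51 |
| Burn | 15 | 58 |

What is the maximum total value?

173

Best value per unit of size first: Burn 58/15≈3.87, Rehab 48/14≈3.43, Onc 16/5≈3.2, Cardio 51/17≈3, ICU 37/25≈1.48, Neuro 10/10≈1.
All 15 nurse-hours of Burn fit (value 58) — 36 remain.
Take all of Rehab (14 nurse-hours, value 48) — 22 nurse-hours left.
Take all of Onc (5 nurse-hours, value 16) — 17 nurse-hours left.
Cardio: take in full, 17 nurse-hours for value 51 — 0 left.
Total value = 173.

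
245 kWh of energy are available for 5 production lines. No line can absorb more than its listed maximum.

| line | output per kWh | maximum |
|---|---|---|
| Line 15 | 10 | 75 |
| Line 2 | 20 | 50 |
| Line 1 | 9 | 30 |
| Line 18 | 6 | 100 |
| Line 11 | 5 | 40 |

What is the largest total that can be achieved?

Rank by output per kWh: Line 2 20 > Line 15 10 > Line 1 9 > Line 18 6 > Line 11 5.
Line 2: +50 to 50 (cap) ; 195 left.
Line 15: +75 to 75 (cap) ; 120 left.
Line 1: +30 to 30 (cap) ; 90 left.
Only 90 left; Line 18 takes them to reach 90.
Total = 10×75 + 20×50 + 9×30 + 6×90 = 2560.

2560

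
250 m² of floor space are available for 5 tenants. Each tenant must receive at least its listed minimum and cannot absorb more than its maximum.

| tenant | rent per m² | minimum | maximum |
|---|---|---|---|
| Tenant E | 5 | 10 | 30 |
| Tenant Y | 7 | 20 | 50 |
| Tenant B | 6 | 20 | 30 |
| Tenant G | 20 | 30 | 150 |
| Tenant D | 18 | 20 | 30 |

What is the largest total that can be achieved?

3990

Meeting every minimum uses 10+20+20+30+20 = 100 m², leaving 150.
Order the tenants by rent per m²: Tenant G 20 > Tenant D 18 > Tenant Y 7 > Tenant B 6 > Tenant E 5.
Tenant G takes 120 more to reach its cap of 150 ; 30 left.
Tenant D takes 10 more to reach its cap of 30 ; 20 left.
Tenant Y: +20 (room for 30) → 40. Pool exhausted.
Total = 5×10 + 7×40 + 6×20 + 20×150 + 18×30 = 3990.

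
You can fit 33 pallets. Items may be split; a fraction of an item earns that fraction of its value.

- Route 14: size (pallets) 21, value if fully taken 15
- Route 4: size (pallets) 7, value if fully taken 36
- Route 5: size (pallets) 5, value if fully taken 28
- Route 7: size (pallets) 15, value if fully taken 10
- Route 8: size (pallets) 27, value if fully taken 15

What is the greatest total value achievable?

Sort by value density: Route 5 28/5≈5.6, Route 4 36/7≈5.14, Route 14 15/21≈0.714, Route 7 10/15≈0.667, Route 8 15/27≈0.556.
Route 5: take in full, 5 pallets for value 28 ; 28 left.
Route 4: take in full, 7 pallets for value 36 ; 21 left.
Route 14: take in full, 21 pallets for value 15 ; 0 left.
Total value = 79.

79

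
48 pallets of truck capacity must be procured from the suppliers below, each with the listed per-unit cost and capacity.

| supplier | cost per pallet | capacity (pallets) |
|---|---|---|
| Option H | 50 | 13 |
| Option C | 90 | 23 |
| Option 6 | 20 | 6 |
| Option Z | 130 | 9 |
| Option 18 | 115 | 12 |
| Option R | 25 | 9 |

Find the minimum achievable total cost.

2795

Use suppliers in increasing cost order.
Option 6 at 20: take all 6 pallets — 42 still needed.
Option R (25): use full 9 — 33 pallets to go.
Take 13 from Option H at 50 — need 20 more.
Take 20 from Option C at 90 to finish.
Option 18, Option Z: unused.
Cost = 6×20 + 9×25 + 13×50 + 20×90 = 2795.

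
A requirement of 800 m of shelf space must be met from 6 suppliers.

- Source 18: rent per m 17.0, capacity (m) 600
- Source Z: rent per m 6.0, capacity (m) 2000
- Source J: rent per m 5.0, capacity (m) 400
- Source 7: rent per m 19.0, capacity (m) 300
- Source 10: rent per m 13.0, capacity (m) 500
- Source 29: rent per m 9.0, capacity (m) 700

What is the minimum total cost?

Use suppliers in increasing cost order.
Source J (5.0): use full 400 → 400 m to go.
Take 400 from Source Z at 6.0 to finish.
Source 29, Source 10, Source 18, Source 7: unused.
Cost = 400×5.0 + 400×6.0 = 4400.

4400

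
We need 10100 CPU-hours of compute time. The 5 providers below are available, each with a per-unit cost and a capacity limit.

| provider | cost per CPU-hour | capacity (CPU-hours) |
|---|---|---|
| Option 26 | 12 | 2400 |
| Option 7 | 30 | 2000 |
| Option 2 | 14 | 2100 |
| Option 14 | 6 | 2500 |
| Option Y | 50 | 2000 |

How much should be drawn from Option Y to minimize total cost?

1100

Fill from the cheapest provider first.
Take 2500 from Option 14 at 6 — need 7600 more.
Take 2400 from Option 26 at 12 — need 5200 more.
Option 2 (14): use full 2100 — 3100 CPU-hours to go.
Option 7 at 30: take all 2000 CPU-hours — 1100 still needed.
Take 1100 from Option Y at 50 to finish.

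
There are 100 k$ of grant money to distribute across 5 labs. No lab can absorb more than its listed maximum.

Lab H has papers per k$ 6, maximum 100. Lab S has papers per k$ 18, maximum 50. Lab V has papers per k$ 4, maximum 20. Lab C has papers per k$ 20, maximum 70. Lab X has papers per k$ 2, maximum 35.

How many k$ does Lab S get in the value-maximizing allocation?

30

Order the labs by papers per k$: Lab C 20 > Lab S 18 > Lab H 6 > Lab V 4 > Lab X 2.
Give Lab C 70 to hit its cap of 70 ; 30 left.
Lab S: +30 (room for 50) → 30. Pool exhausted.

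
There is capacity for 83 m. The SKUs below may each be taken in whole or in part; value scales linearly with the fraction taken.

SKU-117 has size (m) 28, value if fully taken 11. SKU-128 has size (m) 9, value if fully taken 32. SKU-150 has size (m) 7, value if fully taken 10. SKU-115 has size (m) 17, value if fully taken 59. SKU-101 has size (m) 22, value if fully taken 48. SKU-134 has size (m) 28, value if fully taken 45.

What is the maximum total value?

194

Rank by value-to-size ratio: SKU-128 32/9≈3.56, SKU-115 59/17≈3.47, SKU-101 48/22≈2.18, SKU-134 45/28≈1.61, SKU-150 10/7≈1.43, SKU-117 11/28≈0.393.
Take all of SKU-128 (9 m, value 32) ; 74 m left.
SKU-115: take in full, 17 m for value 59 ; 57 left.
All 22 m of SKU-101 fit (value 48) ; 35 remain.
SKU-134: take in full, 28 m for value 45 ; 7 left.
Take all of SKU-150 (7 m, value 10) ; 0 m left.
Total value = 194.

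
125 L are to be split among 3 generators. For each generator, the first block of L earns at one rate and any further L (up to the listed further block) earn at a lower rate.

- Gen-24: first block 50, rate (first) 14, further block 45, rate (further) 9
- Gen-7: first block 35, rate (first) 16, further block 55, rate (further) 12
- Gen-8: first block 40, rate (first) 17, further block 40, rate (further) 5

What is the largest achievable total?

1940

Rank every tier by rate: Gen-8/tier1 17 > Gen-7/tier1 16 > Gen-24/tier1 14 > Gen-7/tier2 12 > Gen-24/tier2 9 > Gen-8/tier2 5.
Gen-8/tier1 (17): +40 ; 85 left.
Fill Gen-7 tier1 block (35 at 16) ; 50 left.
Gen-24/tier1 (14): +50 ; 0 left.
Total = 17×40 + 16×35 + 14×50 = 1940.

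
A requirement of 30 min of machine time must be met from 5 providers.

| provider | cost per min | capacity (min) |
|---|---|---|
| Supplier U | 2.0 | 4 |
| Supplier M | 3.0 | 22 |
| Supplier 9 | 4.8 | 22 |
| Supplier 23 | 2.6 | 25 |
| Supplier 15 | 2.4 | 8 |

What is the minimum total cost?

74

Use providers in increasing cost order.
Supplier U (2.0): use full 4 — 26 min to go.
Supplier 15 at 2.4: take all 8 min — 18 still needed.
Supplier 23 (2.6): take the remaining 18 — done.
Supplier M, Supplier 9: unused.
Cost = 4×2.0 + 8×2.4 + 18×2.6 = 74.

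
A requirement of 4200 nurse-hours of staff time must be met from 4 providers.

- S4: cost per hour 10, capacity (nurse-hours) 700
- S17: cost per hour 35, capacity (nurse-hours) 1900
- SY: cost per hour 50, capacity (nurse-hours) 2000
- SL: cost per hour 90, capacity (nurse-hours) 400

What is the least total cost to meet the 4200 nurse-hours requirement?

153500

Use providers in increasing cost order.
Take 700 from S4 at 10 ; need 3500 more.
Take 1900 from S17 at 35 ; need 1600 more.
Take 1600 from SY at 50 to finish.
SL: unused.
Cost = 700×10 + 1900×35 + 1600×50 = 153500.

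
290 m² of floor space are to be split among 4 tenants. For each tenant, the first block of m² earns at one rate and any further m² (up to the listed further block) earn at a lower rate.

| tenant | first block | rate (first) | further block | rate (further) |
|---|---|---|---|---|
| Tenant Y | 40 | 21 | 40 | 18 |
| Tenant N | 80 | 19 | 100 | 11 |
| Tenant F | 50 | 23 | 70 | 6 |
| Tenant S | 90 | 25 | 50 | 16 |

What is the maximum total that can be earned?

Rank every tier by rate: Tenant S/tier1 25 > Tenant F/tier1 23 > Tenant Y/tier1 21 > Tenant N/tier1 19 > Tenant Y/tier2 18 > Tenant S/tier2 16 > Tenant N/tier2 11 > Tenant F/tier2 6.
Fill Tenant S tier1 block (90 at 25) — 200 left.
Tenant F tier1 at 23: fill all 50 — 150 left.
Fill Tenant Y tier1 block (40 at 21) — 110 left.
Tenant N/tier1 (19): +80 — 30 left.
Tenant Y/tier2: +30 of 40 at 18; pool empty.
Total = 25×90 + 23×50 + 21×40 + 19×80 + 18×30 = 6300.

6300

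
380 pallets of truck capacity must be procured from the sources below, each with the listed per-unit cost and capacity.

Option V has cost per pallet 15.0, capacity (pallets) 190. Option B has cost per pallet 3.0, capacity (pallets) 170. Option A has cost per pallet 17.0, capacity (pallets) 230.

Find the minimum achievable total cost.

3700

Cheapest first:
Option B at 3.0: take all 170 pallets — 210 still needed.
Option V at 15.0: take all 190 pallets — 20 still needed.
Take 20 from Option A at 17.0 to finish.
Cost = 170×3.0 + 190×15.0 + 20×17.0 = 3700.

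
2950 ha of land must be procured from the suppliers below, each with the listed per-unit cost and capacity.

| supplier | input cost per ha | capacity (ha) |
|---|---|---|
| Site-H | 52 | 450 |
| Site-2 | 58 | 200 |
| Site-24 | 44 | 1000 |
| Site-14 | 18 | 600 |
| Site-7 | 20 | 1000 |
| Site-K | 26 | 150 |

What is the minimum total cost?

89100

Cheapest first:
Site-14 (18): use full 600 ; 2350 ha to go.
Site-7 (20): use full 1000 ; 1350 ha to go.
Site-K (26): use full 150 ; 1200 ha to go.
Take 1000 from Site-24 at 44 ; need 200 more.
Site-H at 52: take 200 of its 450 ; requirement met.
Site-2: unused.
Cost = 600×18 + 1000×20 + 150×26 + 1000×44 + 200×52 = 89100.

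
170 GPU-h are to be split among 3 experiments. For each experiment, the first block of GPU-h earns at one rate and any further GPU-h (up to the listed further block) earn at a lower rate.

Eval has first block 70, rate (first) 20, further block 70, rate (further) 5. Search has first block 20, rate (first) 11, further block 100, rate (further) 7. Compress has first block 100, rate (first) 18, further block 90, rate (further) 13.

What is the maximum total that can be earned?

3200

Order all 6 blocks by rate: Eval/tier1 20 > Compress/tier1 18 > Compress/tier2 13 > Search/tier1 11 > Search/tier2 7 > Eval/tier2 5.
Fill Eval tier1 block (70 at 20) ; 100 left.
Compress/tier1 (18): +100 ; 0 left.
Total = 20×70 + 18×100 = 3200.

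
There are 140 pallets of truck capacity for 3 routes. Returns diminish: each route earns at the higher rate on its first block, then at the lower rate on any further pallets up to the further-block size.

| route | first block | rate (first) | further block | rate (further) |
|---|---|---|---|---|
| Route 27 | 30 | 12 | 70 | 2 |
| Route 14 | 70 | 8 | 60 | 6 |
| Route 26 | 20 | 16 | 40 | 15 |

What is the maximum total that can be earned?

1680

Treat each block as its own option and order by rate: Route 26/first 16 > Route 26/second 15 > Route 27/first 12 > Route 14/first 8 > Route 14/second 6 > Route 27/second 2.
Route 26 first at 16: fill all 20 ; 120 left.
Route 26/second (15): +40 ; 80 left.
Route 27/first (12): +30 ; 50 left.
Route 14 first at 8: only 50 left, fill 50.
Total = 16×20 + 15×40 + 12×30 + 8×50 = 1680.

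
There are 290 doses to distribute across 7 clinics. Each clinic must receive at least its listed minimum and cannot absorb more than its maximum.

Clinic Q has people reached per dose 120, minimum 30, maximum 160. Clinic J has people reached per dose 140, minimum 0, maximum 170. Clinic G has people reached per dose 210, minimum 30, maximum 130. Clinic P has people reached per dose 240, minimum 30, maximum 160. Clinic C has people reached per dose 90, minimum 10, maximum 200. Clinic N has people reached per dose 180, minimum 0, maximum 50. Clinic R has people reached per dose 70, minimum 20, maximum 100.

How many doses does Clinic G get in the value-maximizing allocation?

70

Meeting every minimum uses 30+0+30+30+10+0+20 = 120 doses, leaving 170.
Order the clinics by people reached per dose: Clinic P 240 > Clinic G 210 > Clinic N 180 > Clinic J 140 > Clinic Q 120 > Clinic C 90 > Clinic R 70.
Clinic P takes 130 more to reach its cap of 160 ; 40 left.
Clinic G: +40 (room for 100) → 70. Pool exhausted.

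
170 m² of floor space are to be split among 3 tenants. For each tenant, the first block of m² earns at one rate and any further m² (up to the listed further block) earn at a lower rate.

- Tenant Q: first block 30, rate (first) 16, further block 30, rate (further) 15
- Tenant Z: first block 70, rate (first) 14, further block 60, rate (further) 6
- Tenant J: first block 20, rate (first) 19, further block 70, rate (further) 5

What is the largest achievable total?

Rank every tier by rate: Tenant J/first 19 > Tenant Q/first 16 > Tenant Q/second 15 > Tenant Z/first 14 > Tenant Z/second 6 > Tenant J/second 5.
Tenant J first at 19: fill all 20 ; 150 left.
Tenant Q first at 16: fill all 30 ; 120 left.
Fill Tenant Q second block (30 at 15) ; 90 left.
Tenant Z first at 14: fill all 70 ; 20 left.
20 remain; put them into Tenant Z second at 6.
Total = 19×20 + 16×30 + 15×30 + 14×70 + 6×20 = 2410.

2410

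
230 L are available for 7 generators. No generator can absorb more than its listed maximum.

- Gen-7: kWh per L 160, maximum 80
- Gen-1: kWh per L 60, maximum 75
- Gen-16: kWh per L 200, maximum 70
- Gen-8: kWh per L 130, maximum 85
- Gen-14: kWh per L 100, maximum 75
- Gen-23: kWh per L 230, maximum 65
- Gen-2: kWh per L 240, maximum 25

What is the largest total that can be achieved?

46150

Highest kWh per L first: Gen-2 240 > Gen-23 230 > Gen-16 200 > Gen-7 160 > Gen-8 130 > Gen-14 100 > Gen-1 60.
Give Gen-2 25 to hit its cap of 25 ; 205 left.
Gen-23 takes 65 to reach its cap of 65 ; 140 left.
Give Gen-16 70 to hit its cap of 70 ; 70 left.
Gen-7 has room for 80 but only 70 remain, so it gets 70.
Total = 160×70 + 200×70 + 230×65 + 240×25 = 46150.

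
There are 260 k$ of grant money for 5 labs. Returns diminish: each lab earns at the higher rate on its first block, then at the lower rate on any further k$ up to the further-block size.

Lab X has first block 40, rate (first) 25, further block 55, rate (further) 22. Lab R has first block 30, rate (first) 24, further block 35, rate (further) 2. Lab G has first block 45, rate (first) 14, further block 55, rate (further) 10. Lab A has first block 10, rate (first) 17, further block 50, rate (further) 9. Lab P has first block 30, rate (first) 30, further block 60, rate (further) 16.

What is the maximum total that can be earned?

Rank every tier by rate: Lab P/tier1 30 > Lab X/tier1 25 > Lab R/tier1 24 > Lab X/tier2 22 > Lab A/tier1 17 > Lab P/tier2 16 > Lab G/tier1 14 > Lab G/tier2 10 > Lab A/tier2 9 > Lab R/tier2 2.
Fill Lab P tier1 block (30 at 30) — 230 left.
Lab X/tier1 (25): +40 — 190 left.
Lab R tier1 at 24: fill all 30 — 160 left.
Lab X/tier2 (22): +55 — 105 left.
Lab A/tier1 (17): +10 — 95 left.
Lab P/tier2 (16): +60 — 35 left.
35 remain; put them into Lab G tier1 at 14.
Total = 30×30 + 25×40 + 24×30 + 22×55 + 17×10 + 16×60 + 14×35 = 5450.

5450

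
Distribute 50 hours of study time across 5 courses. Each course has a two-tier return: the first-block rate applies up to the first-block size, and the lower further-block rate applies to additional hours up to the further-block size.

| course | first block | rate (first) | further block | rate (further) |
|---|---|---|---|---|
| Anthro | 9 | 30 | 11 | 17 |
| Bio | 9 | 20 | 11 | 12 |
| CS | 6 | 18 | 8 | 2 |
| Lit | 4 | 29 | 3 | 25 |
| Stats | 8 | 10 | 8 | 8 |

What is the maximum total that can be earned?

Treat each block as its own option and order by rate: Anthro/tier1 30 > Lit/tier1 29 > Lit/tier2 25 > Bio/tier1 20 > CS/tier1 18 > Anthro/tier2 17 > Bio/tier2 12 > Stats/tier1 10 > Stats/tier2 8 > CS/tier2 2.
Anthro tier1 at 30: fill all 9 → 41 left.
Fill Lit tier1 block (4 at 29) → 37 left.
Lit/tier2 (25): +3 → 34 left.
Bio/tier1 (20): +9 → 25 left.
Fill CS tier1 block (6 at 18) → 19 left.
Anthro tier2 at 17: fill all 11 → 8 left.
Bio tier2 at 12: only 8 left, fill 8.
Total = 30×9 + 29×4 + 25×3 + 20×9 + 18×6 + 17×11 + 12×8 = 1032.

1032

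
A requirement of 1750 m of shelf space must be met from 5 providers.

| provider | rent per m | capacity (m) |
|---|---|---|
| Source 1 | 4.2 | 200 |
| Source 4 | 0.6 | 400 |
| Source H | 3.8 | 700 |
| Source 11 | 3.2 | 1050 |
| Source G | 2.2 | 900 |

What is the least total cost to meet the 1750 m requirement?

Cheapest first:
Source 4 at 0.6: take all 400 m — 1350 still needed.
Source G (2.2): use full 900 — 450 m to go.
Source 11 (3.2): take the remaining 450 — done.
Source H, Source 1: unused.
Cost = 400×0.6 + 900×2.2 + 450×3.2 = 3660.

3660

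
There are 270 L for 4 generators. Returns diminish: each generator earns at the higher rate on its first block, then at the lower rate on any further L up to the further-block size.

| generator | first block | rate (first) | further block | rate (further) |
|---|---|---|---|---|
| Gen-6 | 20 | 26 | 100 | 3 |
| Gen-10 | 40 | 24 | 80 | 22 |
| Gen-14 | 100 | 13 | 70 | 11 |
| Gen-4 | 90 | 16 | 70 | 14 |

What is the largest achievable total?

5240

Treat each block as its own option and order by rate: Gen-6/T1 26 > Gen-10/T1 24 > Gen-10/T2 22 > Gen-4/T1 16 > Gen-4/T2 14 > Gen-14/T1 13 > Gen-14/T2 11 > Gen-6/T2 3.
Gen-6/T1 (26): +20 ; 250 left.
Gen-10 T1 at 24: fill all 40 ; 210 left.
Fill Gen-10 T2 block (80 at 22) ; 130 left.
Fill Gen-4 T1 block (90 at 16) ; 40 left.
Gen-4 T2 at 14: only 40 left, fill 40.
Total = 26×20 + 24×40 + 22×80 + 16×90 + 14×40 = 5240.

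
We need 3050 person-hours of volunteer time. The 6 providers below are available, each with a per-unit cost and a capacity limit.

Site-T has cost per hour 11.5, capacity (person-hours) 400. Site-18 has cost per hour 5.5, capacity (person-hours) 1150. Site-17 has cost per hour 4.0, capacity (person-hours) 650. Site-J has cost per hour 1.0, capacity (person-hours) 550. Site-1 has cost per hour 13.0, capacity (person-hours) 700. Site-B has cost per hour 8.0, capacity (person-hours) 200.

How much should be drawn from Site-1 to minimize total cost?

100

Fill from the cheapest provider first.
Take 550 from Site-J at 1.0 ; need 2500 more.
Site-17 (4.0): use full 650 ; 1850 person-hours to go.
Site-18 at 5.5: take all 1150 person-hours ; 700 still needed.
Site-B at 8.0: take all 200 person-hours ; 500 still needed.
Site-T at 11.5: take all 400 person-hours ; 100 still needed.
Site-1 at 13.0: take 100 of its 700 ; requirement met.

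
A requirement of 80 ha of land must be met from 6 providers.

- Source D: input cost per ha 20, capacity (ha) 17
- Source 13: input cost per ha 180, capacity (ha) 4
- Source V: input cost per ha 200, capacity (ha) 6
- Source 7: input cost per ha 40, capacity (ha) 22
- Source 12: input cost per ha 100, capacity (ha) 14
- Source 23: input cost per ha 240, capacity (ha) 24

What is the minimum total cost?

Cheapest first:
Take 17 from Source D at 20 — need 63 more.
Take 22 from Source 7 at 40 — need 41 more.
Source 12 (100): use full 14 — 27 ha to go.
Source 13 at 180: take all 4 ha — 23 still needed.
Take 6 from Source V at 200 — need 17 more.
Source 23 at 240: take 17 of its 24 — requirement met.
Cost = 17×20 + 22×40 + 14×100 + 4×180 + 6×200 + 17×240 = 8620.

8620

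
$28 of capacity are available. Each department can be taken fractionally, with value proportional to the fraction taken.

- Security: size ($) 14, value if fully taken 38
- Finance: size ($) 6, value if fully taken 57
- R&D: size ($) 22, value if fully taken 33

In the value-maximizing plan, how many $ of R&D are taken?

Rank by value-to-size ratio: Finance 57/6≈9.5, Security 38/14≈2.71, R&D 33/22≈1.5.
Finance: take in full, 6 $ for value 57 ; 22 left.
All 14 $ of Security fit (value 38) ; 8 remain.
8 $ left: a 8/22 share of R&D gives 33×8/22 = 12.

8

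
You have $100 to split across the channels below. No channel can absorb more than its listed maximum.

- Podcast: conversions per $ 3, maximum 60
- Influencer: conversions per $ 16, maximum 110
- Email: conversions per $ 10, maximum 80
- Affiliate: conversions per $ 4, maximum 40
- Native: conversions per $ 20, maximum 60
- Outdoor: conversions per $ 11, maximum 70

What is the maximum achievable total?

1840

Highest conversions per $ first: Native 20 > Influencer 16 > Outdoor 11 > Email 10 > Affiliate 4 > Podcast 3.
Native: +60 to 60 (cap) → 40 left.
Only 40 left; Influencer takes them to reach 40.
Total = 16×40 + 20×60 = 1840.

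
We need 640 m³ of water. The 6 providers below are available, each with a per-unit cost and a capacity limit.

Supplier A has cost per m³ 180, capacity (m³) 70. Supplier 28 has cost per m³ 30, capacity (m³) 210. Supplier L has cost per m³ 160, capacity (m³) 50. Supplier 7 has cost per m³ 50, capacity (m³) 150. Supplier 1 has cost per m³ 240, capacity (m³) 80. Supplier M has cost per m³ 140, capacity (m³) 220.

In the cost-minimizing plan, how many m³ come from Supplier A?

10

Cheapest first:
Supplier 28 (30): use full 210 ; 430 m³ to go.
Supplier 7 (50): use full 150 ; 280 m³ to go.
Supplier M at 140: take all 220 m³ ; 60 still needed.
Supplier L (160): use full 50 ; 10 m³ to go.
Supplier A at 180: take 10 of its 70 ; requirement met.
Supplier 1: unused.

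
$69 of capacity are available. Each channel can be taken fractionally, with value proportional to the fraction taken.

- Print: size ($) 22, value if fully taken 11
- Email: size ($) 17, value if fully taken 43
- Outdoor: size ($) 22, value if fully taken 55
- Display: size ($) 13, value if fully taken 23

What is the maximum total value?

129.5

Best value per unit of size first: Email 43/17≈2.53, Outdoor 55/22≈2.5, Display 23/13≈1.77, Print 11/22≈0.5.
All 17 $ of Email fit (value 43) ; 52 remain.
Outdoor: take in full, 22 $ for value 55 ; 30 left.
All 13 $ of Display fit (value 23) ; 17 remain.
Only 17 $ remain; take 17/22 of Print for value 11×17/22 = 8.5.
Total value = 129.5.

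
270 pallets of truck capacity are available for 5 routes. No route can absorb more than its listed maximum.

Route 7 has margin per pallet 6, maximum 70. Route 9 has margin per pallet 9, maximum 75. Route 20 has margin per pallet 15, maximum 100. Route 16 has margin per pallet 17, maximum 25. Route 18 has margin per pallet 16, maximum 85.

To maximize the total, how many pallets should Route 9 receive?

Highest margin per pallet first: Route 16 17 > Route 18 16 > Route 20 15 > Route 9 9 > Route 7 6.
Route 16: +25 to 25 (cap) → 245 left.
Route 18: +85 to 85 (cap) → 160 left.
Route 20 takes 100 to reach its cap of 100 → 60 left.
Route 9: +60 (room for 75) → 60. Pool exhausted.

60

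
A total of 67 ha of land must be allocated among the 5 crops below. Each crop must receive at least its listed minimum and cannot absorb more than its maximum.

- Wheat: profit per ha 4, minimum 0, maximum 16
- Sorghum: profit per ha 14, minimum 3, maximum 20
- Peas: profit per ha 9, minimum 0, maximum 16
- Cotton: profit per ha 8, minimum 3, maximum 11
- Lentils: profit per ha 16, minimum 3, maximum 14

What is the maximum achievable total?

760

Meeting every minimum uses 0+3+0+3+3 = 9 ha, leaving 58.
Highest profit per ha first: Lentils 16 > Sorghum 14 > Peas 9 > Cotton 8 > Wheat 4.
Lentils: +11 to 14 (cap) → 47 left.
Sorghum takes 17 more to reach its cap of 20 → 30 left.
Peas: +16 to 16 (cap) → 14 left.
Give Cotton 8 more to hit its cap of 11 → 6 left.
Wheat has room for 16 more but only 6 remain, so it gets 6.
Total = 4×6 + 14×20 + 9×16 + 8×11 + 16×14 = 760.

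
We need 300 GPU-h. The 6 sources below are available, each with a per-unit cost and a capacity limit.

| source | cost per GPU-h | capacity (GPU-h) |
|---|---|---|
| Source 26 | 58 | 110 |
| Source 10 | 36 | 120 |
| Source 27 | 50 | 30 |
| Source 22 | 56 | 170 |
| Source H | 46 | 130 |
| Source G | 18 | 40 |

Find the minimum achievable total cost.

11520

Cheapest first:
Take 40 from Source G at 18 — need 260 more.
Take 120 from Source 10 at 36 — need 140 more.
Take 130 from Source H at 46 — need 10 more.
Source 27 (50): take the remaining 10 — done.
Source 22, Source 26: unused.
Cost = 40×18 + 120×36 + 130×46 + 10×50 = 11520.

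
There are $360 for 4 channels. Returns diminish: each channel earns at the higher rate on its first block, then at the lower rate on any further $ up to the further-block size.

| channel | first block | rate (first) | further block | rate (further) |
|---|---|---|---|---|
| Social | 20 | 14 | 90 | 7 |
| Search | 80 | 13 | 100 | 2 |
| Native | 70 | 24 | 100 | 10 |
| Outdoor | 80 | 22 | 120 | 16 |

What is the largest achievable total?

Treat each block as its own option and order by rate: Native/T1 24 > Outdoor/T1 22 > Outdoor/T2 16 > Social/T1 14 > Search/T1 13 > Native/T2 10 > Social/T2 7 > Search/T2 2.
Fill Native T1 block (70 at 24) — 290 left.
Outdoor/T1 (22): +80 — 210 left.
Outdoor T2 at 16: fill all 120 — 90 left.
Social T1 at 14: fill all 20 — 70 left.
Search/T1: +70 of 80 at 13; pool empty.
Total = 24×70 + 22×80 + 16×120 + 14×20 + 13×70 = 6550.

6550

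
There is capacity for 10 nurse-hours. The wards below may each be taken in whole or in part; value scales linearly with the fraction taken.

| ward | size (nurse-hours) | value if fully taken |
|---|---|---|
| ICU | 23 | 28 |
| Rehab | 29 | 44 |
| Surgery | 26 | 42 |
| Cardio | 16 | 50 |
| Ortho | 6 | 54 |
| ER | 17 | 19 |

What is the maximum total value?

66.5

Rank by value-to-size ratio: Ortho 54/6≈9, Cardio 50/16≈3.12, Surgery 42/26≈1.62, Rehab 44/29≈1.52, ICU 28/23≈1.22, ER 19/17≈1.12.
Take all of Ortho (6 nurse-hours, value 54) → 4 nurse-hours left.
4 nurse-hours left: a 4/16 share of Cardio gives 50×4/16 = 12.5.
Total value = 66.5.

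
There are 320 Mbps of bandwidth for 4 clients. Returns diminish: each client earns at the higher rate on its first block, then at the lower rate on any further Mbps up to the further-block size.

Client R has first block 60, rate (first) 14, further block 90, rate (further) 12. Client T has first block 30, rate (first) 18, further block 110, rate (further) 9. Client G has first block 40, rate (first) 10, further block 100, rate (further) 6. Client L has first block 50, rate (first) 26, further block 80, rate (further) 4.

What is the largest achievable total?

4610

Order all 8 blocks by rate: Client L/tier1 26 > Client T/tier1 18 > Client R/tier1 14 > Client R/tier2 12 > Client G/tier1 10 > Client T/tier2 9 > Client G/tier2 6 > Client L/tier2 4.
Client L/tier1 (26): +50 — 270 left.
Client T tier1 at 18: fill all 30 — 240 left.
Client R/tier1 (14): +60 — 180 left.
Fill Client R tier2 block (90 at 12) — 90 left.
Client G/tier1 (10): +40 — 50 left.
Client T tier2 at 9: only 50 left, fill 50.
Total = 26×50 + 18×30 + 14×60 + 12×90 + 10×40 + 9×50 = 4610.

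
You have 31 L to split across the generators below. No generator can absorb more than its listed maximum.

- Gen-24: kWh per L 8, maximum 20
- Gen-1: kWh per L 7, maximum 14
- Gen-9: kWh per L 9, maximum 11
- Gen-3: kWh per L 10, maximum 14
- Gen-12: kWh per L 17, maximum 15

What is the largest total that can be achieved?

413

Highest kWh per L first: Gen-12 17 > Gen-3 10 > Gen-9 9 > Gen-24 8 > Gen-1 7.
Gen-12: +15 to 15 (cap) → 16 left.
Gen-3: +14 to 14 (cap) → 2 left.
Gen-9: +2 (room for 11) → 2. Pool exhausted.
Total = 9×2 + 10×14 + 17×15 = 413.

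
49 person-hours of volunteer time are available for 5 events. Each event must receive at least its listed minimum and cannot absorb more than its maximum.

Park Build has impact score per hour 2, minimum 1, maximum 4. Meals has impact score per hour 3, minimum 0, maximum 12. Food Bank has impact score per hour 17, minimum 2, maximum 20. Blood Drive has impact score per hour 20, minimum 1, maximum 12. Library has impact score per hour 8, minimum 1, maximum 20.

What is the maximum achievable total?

710

Meeting every minimum uses 1+0+2+1+1 = 5 person-hours, leaving 44.
Order the events by impact score per hour: Blood Drive 20 > Food Bank 17 > Library 8 > Meals 3 > Park Build 2.
Give Blood Drive 11 more to hit its cap of 12 ; 33 left.
Food Bank takes 18 more to reach its cap of 20 ; 15 left.
Library has room for 19 more but only 15 remain, so it gets 16.
Total = 2×1 + 17×20 + 20×12 + 8×16 = 710.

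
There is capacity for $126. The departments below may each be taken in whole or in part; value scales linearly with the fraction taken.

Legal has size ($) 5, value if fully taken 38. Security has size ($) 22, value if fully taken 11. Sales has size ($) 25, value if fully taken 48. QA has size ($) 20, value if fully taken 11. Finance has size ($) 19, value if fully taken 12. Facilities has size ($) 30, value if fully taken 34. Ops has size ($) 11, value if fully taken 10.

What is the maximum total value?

161

Best value per unit of size first: Legal 38/5≈7.6, Sales 48/25≈1.92, Facilities 34/30≈1.13, Ops 10/11≈0.909, Finance 12/19≈0.632, QA 11/20≈0.55, Security 11/22≈0.5.
All 5 $ of Legal fit (value 38) — 121 remain.
Sales: take in full, 25 $ for value 48 — 96 left.
All 30 $ of Facilities fit (value 34) — 66 remain.
Take all of Ops (11 $, value 10) — 55 $ left.
All 19 $ of Finance fit (value 12) — 36 remain.
Take all of QA (20 $, value 11) — 16 $ left.
Only 16 $ remain; take 16/22 of Security for value 11×16/22 = 8.
Total value = 161.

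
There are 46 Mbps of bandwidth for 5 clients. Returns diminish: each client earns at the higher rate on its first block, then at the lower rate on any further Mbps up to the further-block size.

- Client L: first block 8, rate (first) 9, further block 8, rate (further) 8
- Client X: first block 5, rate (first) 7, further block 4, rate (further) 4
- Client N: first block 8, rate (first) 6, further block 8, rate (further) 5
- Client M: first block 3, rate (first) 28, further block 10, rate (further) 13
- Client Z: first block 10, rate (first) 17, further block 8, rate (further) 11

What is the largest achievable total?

600

Order all 10 blocks by rate: Client M/T1 28 > Client Z/T1 17 > Client M/T2 13 > Client Z/T2 11 > Client L/T1 9 > Client L/T2 8 > Client X/T1 7 > Client N/T1 6 > Client N/T2 5 > Client X/T2 4.
Client M/T1 (28): +3 — 43 left.
Client Z T1 at 17: fill all 10 — 33 left.
Client M/T2 (13): +10 — 23 left.
Fill Client Z T2 block (8 at 11) — 15 left.
Client L/T1 (9): +8 — 7 left.
Client L/T2: +7 of 8 at 8; pool empty.
Total = 28×3 + 17×10 + 13×10 + 11×8 + 9×8 + 8×7 = 600.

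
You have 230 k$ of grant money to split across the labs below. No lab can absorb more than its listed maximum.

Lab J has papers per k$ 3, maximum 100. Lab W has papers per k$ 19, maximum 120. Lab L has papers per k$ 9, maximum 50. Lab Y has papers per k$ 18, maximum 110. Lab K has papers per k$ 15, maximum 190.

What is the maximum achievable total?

Order the labs by papers per k$: Lab W 19 > Lab Y 18 > Lab K 15 > Lab L 9 > Lab J 3.
Lab W: +120 to 120 (cap) → 110 left.
Give Lab Y 110 to hit its cap of 110 → 0 left.
Total = 19×120 + 18×110 = 4260.

4260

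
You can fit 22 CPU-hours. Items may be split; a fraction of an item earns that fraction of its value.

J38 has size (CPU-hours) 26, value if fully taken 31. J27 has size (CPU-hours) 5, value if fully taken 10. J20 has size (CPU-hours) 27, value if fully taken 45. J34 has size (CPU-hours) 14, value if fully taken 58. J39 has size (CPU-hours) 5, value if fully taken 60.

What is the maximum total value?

Best value per unit of size first: J39 60/5≈12, J34 58/14≈4.14, J27 10/5≈2, J20 45/27≈1.67, J38 31/26≈1.19.
Take all of J39 (5 CPU-hours, value 60) ; 17 CPU-hours left.
Take all of J34 (14 CPU-hours, value 58) ; 3 CPU-hours left.
Fill the last 3 CPU-hours with part of J27: 3/5 of it earns 6.
Total value = 124.

124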